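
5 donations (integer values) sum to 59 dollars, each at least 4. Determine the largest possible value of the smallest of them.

11

The average is 59/5 < 12, so some value is ≤ 11.
Achievable: 1 of them at 11 and 4 at 12 total 59.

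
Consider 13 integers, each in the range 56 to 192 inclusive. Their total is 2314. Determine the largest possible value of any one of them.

192

Maximizing one value means minimizing the remaining 12.
The other 12 contribute at least 12 × 56 = 672, leaving at most 2314 − 672 = 1642.
But each integer is capped at 192, so the maximum is 192.
Achievable: one at 192 and the other 12 totalling 2122, which fits since 12 × 56 ≤ 2122 ≤ 12 × 192.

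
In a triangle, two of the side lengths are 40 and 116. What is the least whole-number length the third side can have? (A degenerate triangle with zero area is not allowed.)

The third side must exceed |40 − 116| = 76.
The smallest integer above 76 is 77.

77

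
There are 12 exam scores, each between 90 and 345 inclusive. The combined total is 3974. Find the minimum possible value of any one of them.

179

Minimizing one value means maximizing the remaining 11.
The other 11 contribute at most 11 × 345 = 3795, leaving at least 3974 − 3795 = 179.
Since 179 ≥ 90, this is achievable: one at 179 and 11 at 345.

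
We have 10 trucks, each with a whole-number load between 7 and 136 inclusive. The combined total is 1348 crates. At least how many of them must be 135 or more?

Each value short of 135 is at most 134, costing at least 136 − 134 = 2 against the maximum total of 1360.
We can afford to lose at most 1360 − 1348 = 12, so at most ⌊12/2⌋ = 6 fall short, and at least 4 are ≥ 135.
Exactly 4 works: 4 values at 136 and 6 at 134 total 1348.

4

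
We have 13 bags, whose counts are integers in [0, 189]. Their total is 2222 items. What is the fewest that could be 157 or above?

Suppose at most 13 − j of them reach 157; then j values are ≤ 156 and the rest ≤ 189.
The total is then ≤ 156·j + 189·(13 − j) = 2457 − 33j. For this to be ≥ 2222 we need j ≤ 7, so at least 13 − 7 = 6 must reach 157.
Exactly 6 works: 6 values at 189 and 7 at 156 total 2226; lower one of the high values by 4 (still ≥ 157) to hit 2222.

6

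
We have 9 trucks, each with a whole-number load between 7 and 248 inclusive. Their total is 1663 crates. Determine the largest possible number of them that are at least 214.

With k values at 214 or above and the rest at least 7, the sum is at least 63 + 207k.
Since the sum is 1663, we need 207k ≤ 1600, i.e. k ≤ 7.
k = 7 is achieved by 7 values at 214 and 2 at 7, total 1512; add 151 to one value (staying below 214) to reach 1663.

7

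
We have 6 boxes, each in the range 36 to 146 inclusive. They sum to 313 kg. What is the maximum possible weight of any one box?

To make one box as large as possible, make the other 5 as small as possible.
The other 5 contribute at least 5 × 36 = 180, leaving at most 313 − 180 = 133.
Since 133 ≤ 146, this is achievable: one at 133 and 5 at 36.

133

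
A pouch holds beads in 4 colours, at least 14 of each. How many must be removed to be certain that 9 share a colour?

In the worst case you draw 8 of each of the 4 colours: 4 × 8 = 32.
One more forces 9 of some colour, so 32 + 1 = 33.

33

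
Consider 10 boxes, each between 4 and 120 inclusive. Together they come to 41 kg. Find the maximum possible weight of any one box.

5

To make one box as large as possible, make the other 9 as small as possible.
The other 9 contribute at least 9 × 4 = 36, leaving at most 41 − 36 = 5.
Since 5 ≤ 120, this is achievable: one at 5 and 9 at 4.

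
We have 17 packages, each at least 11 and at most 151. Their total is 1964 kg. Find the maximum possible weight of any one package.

Maximizing one value means minimizing the remaining 16.
The other 16 contribute at least 16 × 11 = 176, leaving at most 1964 − 176 = 1788.
But each package is capped at 151, so the maximum is 151.
Achievable: one at 151 and the other 16 totalling 1813, which fits since 16 × 11 ≤ 1813 ≤ 16 × 151.

151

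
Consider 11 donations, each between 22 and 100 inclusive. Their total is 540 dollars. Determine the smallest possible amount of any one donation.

Minimizing one value means maximizing the remaining 10.
The other 10 can take up 10 × 100 = 1000 ≥ 540 − 22, so one donation can sit at its floor of 22.
Achievable: one at 22 and the other 10 totalling 518, which fits since 10 × 22 ≤ 518 ≤ 10 × 100.

22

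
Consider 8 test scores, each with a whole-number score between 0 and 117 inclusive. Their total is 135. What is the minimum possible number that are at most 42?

Each value above 42 is at least 43, contributing at least 43 − 0 = 43 above the floor 0.
The sum exceeds the floor total 0 by 135, so at most ⌊135/43⌋ = 3 exceed 42, and at least 5 are ≤ 42.
Exactly 5 works: 5 values at 0 and 3 at 43 total 129; raise one of the low values by 6 (still ≤ 42) to hit 135.

5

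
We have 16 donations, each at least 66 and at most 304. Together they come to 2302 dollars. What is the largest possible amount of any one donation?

To make one donation as large as possible, make the other 15 as small as possible.
The other 15 contribute at least 15 × 66 = 990, leaving at most 2302 − 990 = 1312.
But each donation is capped at 304, so the maximum is 304.
Achievable: one at 304 and the other 15 totalling 1998, which fits since 15 × 66 ≤ 1998 ≤ 15 × 304.

304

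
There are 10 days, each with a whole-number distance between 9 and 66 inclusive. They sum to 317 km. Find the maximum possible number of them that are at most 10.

6

Each value at 10 or below falls at least 66 − 10 = 56 short of the ceiling 66.
The ceiling total is 10 × 66 = 660, and we need 317, so at most ⌊(660 − 317)/56⌋ = 6 can be that low.
k = 6 is achieved by 6 values at 10 and 4 at 66, total 324; lower one of the 66's by 7 (still > 10) to reach 317.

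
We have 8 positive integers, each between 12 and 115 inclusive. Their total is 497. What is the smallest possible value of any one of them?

Minimizing one value means maximizing the remaining 7.
The other 7 can take up 7 × 115 = 805 ≥ 497 − 12, so one integer can sit at its floor of 12.
Achievable: one at 12 and the other 7 totalling 485, which fits since 7 × 12 ≤ 485 ≤ 7 × 115.

12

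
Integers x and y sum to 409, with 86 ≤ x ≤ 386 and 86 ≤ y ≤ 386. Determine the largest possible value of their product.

With x + y fixed, xy peaks when the two are closest together.
Taking x = 204 and y = 205 (both in [86, 386]) gives xy = 41820.

41820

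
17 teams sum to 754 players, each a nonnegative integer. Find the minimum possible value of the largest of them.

The 17 values sum to 754, so their maximum is at least ⌈754/17⌉ = 45.
Equality holds with 6 values of 45 and 11 values of 44.

45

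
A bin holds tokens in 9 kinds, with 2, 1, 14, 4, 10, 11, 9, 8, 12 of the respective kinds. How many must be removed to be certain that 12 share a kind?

In the worst case you take as many as possible of each kind without reaching 12: 2 + 1 + 11 + 4 + 10 + 11 + 9 + 8 + 11 = 67.
The next one must give 12 of some kind, so 67 + 1 = 68.

68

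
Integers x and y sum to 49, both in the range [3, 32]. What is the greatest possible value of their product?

600

For a fixed sum, the product xy is largest when x and y are as close as possible.
Taking x = 24 and y = 25 (both in [3, 32]) gives xy = 600.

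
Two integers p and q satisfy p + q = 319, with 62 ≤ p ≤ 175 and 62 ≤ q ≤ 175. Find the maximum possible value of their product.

With p + q fixed, pq peaks when the two are closest together.
Taking p = 159 and q = 160 (both in [62, 175]) gives pq = 25440.

25440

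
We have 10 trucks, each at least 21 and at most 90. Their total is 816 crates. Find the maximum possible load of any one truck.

90

Maximizing one value means minimizing the remaining 9.
The other 9 contribute at least 9 × 21 = 189, leaving at most 816 − 189 = 627.
But each truck is capped at 90, so the maximum is 90.
Achievable: one at 90 and the other 9 totalling 726, which fits since 9 × 21 ≤ 726 ≤ 9 × 90.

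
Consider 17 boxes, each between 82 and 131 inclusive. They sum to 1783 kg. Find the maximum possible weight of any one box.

131

Maximizing one value means minimizing the remaining 16.
The other 16 contribute at least 16 × 82 = 1312, leaving at most 1783 − 1312 = 471.
But each box is capped at 131, so the maximum is 131.
Achievable: one at 131 and the other 16 totalling 1652, which fits since 16 × 82 ≤ 1652 ≤ 16 × 131.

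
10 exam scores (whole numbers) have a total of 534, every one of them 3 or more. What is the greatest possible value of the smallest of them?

If every one of the 10 were at least 54, the total would be at least 10 × 54 = 540 > 534.
Achievable: 6 of them at 53 and 4 at 54 total 534.

53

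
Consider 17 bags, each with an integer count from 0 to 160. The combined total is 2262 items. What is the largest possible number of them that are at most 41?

Each value at 41 or below falls at least 160 − 41 = 119 short of the ceiling 160.
The ceiling total is 17 × 160 = 2720, and we need 2262, so at most ⌊(2720 − 2262)/119⌋ = 3 can be that low.
k = 3 is achieved by 3 values at 41 and 14 at 160, total 2363; lower one of the 160's by 101 (still > 41) to reach 2262.

3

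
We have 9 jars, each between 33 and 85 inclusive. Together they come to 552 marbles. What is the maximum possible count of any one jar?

Maximizing one value means minimizing the remaining 8.
The other 8 contribute at least 8 × 33 = 264, leaving at most 552 − 264 = 288.
But each jar is capped at 85, so the maximum is 85.
Achievable: one at 85 and the other 8 totalling 467, which fits since 8 × 33 ≤ 467 ≤ 8 × 85.

85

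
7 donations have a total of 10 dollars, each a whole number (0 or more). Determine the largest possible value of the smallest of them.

The 7 values sum to 10, so their minimum is at most ⌊10/7⌋ = 1.
Equality holds with 4 values of 1 and 3 values of 2.

1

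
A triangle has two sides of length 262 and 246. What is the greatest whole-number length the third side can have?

507

The third side must be less than 262 + 246 = 508.
The largest integer below 508 is 507.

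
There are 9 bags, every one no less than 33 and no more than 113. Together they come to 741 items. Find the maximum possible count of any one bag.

To make one bag as large as possible, make the other 8 as small as possible.
The other 8 contribute at least 8 × 33 = 264, leaving at most 741 − 264 = 477.
But each bag is capped at 113, so the maximum is 113.
Achievable: one at 113 and the other 8 totalling 628, which fits since 8 × 33 ≤ 628 ≤ 8 × 113.

113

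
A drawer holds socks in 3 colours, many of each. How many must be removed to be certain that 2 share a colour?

In the worst case you draw 1 of each of the 3 colours: 3 × 1 = 3.
One more forces 2 of some colour, so 3 + 1 = 4.

4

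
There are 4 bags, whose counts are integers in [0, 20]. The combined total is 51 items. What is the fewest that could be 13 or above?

1

Suppose at most 4 − j of them reach 13; then j values are ≤ 12 and the rest ≤ 20.
The total is then ≤ 12·j + 20·(4 − j) = 80 − 8j. For this to be ≥ 51 we need j ≤ 3, so at least 4 − 3 = 1 must reach 13.
Exactly 1 works: 1 value at 20 and 3 at 12 total 56; lower one of the high values by 5 (still ≥ 13) to hit 51.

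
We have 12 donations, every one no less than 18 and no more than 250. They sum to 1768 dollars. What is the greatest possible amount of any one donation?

Maximizing one value means minimizing the remaining 11.
The other 11 contribute at least 11 × 18 = 198, leaving at most 1768 − 198 = 1570.
But each donation is capped at 250, so the maximum is 250.
Achievable: one at 250 and the other 11 totalling 1518, which fits since 11 × 18 ≤ 1518 ≤ 11 × 250.

250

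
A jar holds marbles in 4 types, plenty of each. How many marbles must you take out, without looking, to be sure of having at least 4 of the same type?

13

You could draw 3 of every type without reaching 4 of any — 12 in all.
One more forces 4 of some type, so 12 + 1 = 13.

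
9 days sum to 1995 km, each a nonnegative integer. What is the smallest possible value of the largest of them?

222

The 9 values sum to 1995, so their maximum is at least ⌈1995/9⌉ = 222.
Achievable: 6 of them at 222 and 3 at 221 total 1995.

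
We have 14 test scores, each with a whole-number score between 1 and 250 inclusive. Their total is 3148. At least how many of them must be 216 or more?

4

Each value short of 216 is at most 215, costing at least 250 − 215 = 35 against the maximum total of 3500.
We can afford to lose at most 3500 − 3148 = 352, so at most ⌊352/35⌋ = 10 fall short, and at least 4 are ≥ 216.
Exactly 4 works: 4 values at 250 and 10 at 215 total 3150; lower one of the high values by 2 (still ≥ 216) to hit 3148.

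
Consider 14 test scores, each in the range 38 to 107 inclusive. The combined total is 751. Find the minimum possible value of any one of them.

38

Minimizing one value means maximizing the remaining 13.
The other 13 can take up 13 × 107 = 1391 ≥ 751 − 38, so one score can sit at its floor of 38.
Achievable: one at 38 and the other 13 totalling 713, which fits since 13 × 38 ≤ 713 ≤ 13 × 107.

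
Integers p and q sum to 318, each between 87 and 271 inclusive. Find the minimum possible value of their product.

20097

pq = p(318 − p) is concave in p, so over [87, 231] it is minimized at an endpoint.
At the endpoint p = 87, q = 318 − 87 = 231, so pq = 87 × 231 = 20097.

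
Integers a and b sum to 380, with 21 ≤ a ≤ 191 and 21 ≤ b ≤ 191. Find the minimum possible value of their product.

36099

For a fixed sum, ab is smallest when a and b are as far apart as possible.
The extreme feasible split is a = 189, b = 191, giving ab = 36099.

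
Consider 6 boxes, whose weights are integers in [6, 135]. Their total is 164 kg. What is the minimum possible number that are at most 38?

Let j be the number exceeding 38. Then the total is ≥ 39·j + 6·(6 − j) = 36 + 33j.
So 33j ≤ 128 and j ≤ 3; hence at least 6 − 3 = 3 are ≤ 38.
Exactly 3 works: 3 values at 6 and 3 at 39 total 135; raise one of the low values by 29 (still ≤ 38) to hit 164.

3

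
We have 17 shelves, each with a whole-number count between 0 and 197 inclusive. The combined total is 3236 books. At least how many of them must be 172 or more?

Each value short of 172 is at most 171, costing at least 197 − 171 = 26 against the maximum total of 3349.
We can afford to lose at most 3349 − 3236 = 113, so at most ⌊113/26⌋ = 4 fall short, and at least 13 are ≥ 172.
Exactly 13 works: 13 values at 197 and 4 at 171 total 3245; lower one of the high values by 9 (still ≥ 172) to hit 3236.

13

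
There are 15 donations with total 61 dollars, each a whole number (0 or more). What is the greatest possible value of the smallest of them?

4

The 15 values sum to 61, so their minimum is at most ⌊61/15⌋ = 4.
Taking 14 copies of 4 and 1 copy of 5 gives exactly 61, so 4 is attained.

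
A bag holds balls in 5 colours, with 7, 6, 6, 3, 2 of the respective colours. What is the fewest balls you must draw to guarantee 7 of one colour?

24

In the worst case you take as many as possible of each colour without reaching 7: 6 + 6 + 6 + 3 + 2 = 23.
The next one must give 7 of some colour, so 23 + 1 = 24.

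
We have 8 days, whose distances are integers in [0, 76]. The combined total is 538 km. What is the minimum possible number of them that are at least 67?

1

Each value short of 67 is at most 66, costing at least 76 − 66 = 10 against the maximum total of 608.
We can afford to lose at most 608 − 538 = 70, so at most ⌊70/10⌋ = 7 fall short, and at least 1 are ≥ 67.
Exactly 1 works: 1 value at 76 and 7 at 66 total 538.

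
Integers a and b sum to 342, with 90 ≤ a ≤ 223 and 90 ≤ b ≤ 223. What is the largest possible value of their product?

ab = a(342 − a) is maximized when a is as near 342/2 as the bounds allow.
Taking a = 171 and b = 171 (both in [90, 223]) gives ab = 29241.

29241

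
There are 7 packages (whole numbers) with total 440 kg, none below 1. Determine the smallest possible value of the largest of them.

If every one of the 7 were at most 62, the total would be at most 7 × 62 = 434 < 440.
Achievable: 6 of them at 63 and 1 at 62 total 440.

63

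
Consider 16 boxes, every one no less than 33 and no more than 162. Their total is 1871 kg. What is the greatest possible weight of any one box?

To make one box as large as possible, make the other 15 as small as possible.
The other 15 contribute at least 15 × 33 = 495, leaving at most 1871 − 495 = 1376.
But each box is capped at 162, so the maximum is 162.
Achievable: one at 162 and the other 15 totalling 1709, which fits since 15 × 33 ≤ 1709 ≤ 15 × 162.

162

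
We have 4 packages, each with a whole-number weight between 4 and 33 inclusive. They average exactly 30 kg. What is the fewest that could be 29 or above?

2

The total is 4 × 30 = 120.
Suppose at most 4 − j of them reach 29; then j values are ≤ 28 and the rest ≤ 33.
The total is then ≤ 28·j + 33·(4 − j) = 132 − 5j. For this to be ≥ 120 we need j ≤ 2, so at least 4 − 2 = 2 must reach 29.
Exactly 2 works: 2 values at 33 and 2 at 28 total 122; lower one of the high values by 2 (still ≥ 29) to hit 120.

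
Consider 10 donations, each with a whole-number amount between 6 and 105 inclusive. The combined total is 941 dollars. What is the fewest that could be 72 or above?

7

Suppose at most 10 − j of them reach 72; then j values are ≤ 71 and the rest ≤ 105.
The total is then ≤ 71·j + 105·(10 − j) = 1050 − 34j. For this to be ≥ 941 we need j ≤ 3, so at least 10 − 3 = 7 must reach 72.
Exactly 7 works: 7 values at 105 and 3 at 71 total 948; lower one of the high values by 7 (still ≥ 72) to hit 941.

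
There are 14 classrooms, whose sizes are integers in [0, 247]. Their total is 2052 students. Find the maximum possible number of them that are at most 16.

Suppose k of them are at most 16. Those contribute at most 16 each and the rest at most 247 each.
So the total is at most 16k + 247(14 − k) = 3458 − 231k. This must still be ≥ 2052, so k ≤ 6.
k = 6 is achieved by 6 values at 16 and 8 at 247, total 2072; lower one of the 247's by 20 (still > 16) to reach 2052.

6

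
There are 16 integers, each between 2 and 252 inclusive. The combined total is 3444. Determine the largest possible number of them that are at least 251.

13

With k values at 251 or above and the rest at least 2, the sum is at least 32 + 249k.
Since the sum is 3444, we need 249k ≤ 3412, i.e. k ≤ 13.
k = 13 is achieved by 13 values at 251 and 3 at 2, total 3269; add 175 to one value (staying below 251) to reach 3444.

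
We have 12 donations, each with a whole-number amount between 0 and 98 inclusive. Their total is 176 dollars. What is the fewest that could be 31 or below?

7

Each value above 31 is at least 32, contributing at least 32 − 0 = 32 above the floor 0.
The sum exceeds the floor total 0 by 176, so at most ⌊176/32⌋ = 5 exceed 31, and at least 7 are ≤ 31.
Exactly 7 works: 7 values at 0 and 5 at 32 total 160; raise one of the low values by 16 (still ≤ 31) to hit 176.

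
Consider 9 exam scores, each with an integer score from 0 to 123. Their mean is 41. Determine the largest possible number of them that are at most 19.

7

The total is 9 × 41 = 369.
Each value at 19 or below falls at least 123 − 19 = 104 short of the ceiling 123.
The ceiling total is 9 × 123 = 1107, and we need 369, so at most ⌊(1107 − 369)/104⌋ = 7 can be that low.
k = 7 is achieved by 7 values at 19 and 2 at 123, total 379; lower one of the 123's by 10 (still > 19) to reach 369.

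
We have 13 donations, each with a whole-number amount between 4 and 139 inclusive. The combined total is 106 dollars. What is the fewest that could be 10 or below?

Each value above 10 is at least 11, contributing at least 11 − 4 = 7 above the floor 4.
The sum exceeds the floor total 52 by 54, so at most ⌊54/7⌋ = 7 exceed 10, and at least 6 are ≤ 10.
Exactly 6 works: 6 values at 4 and 7 at 11 total 101; raise one of the low values by 5 (still ≤ 10) to hit 106.

6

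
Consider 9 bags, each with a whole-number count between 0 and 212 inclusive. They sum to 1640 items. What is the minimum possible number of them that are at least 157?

5

Suppose at most 9 − j of them reach 157; then j values are ≤ 156 and the rest ≤ 212.
The total is then ≤ 156·j + 212·(9 − j) = 1908 − 56j. For this to be ≥ 1640 we need j ≤ 4, so at least 9 − 4 = 5 must reach 157.
Exactly 5 works: 5 values at 212 and 4 at 156 total 1684; lower one of the high values by 44 (still ≥ 157) to hit 1640.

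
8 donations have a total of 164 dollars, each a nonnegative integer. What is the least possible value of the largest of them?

21

If every one of the 8 were at most 20, the total would be at most 8 × 20 = 160 < 164.
Equality holds with 4 values of 21 and 4 values of 20.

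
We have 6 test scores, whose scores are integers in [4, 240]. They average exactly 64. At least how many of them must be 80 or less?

The total is 6 × 64 = 384.
If only k of them are at most 80, the other 6 − k are at least 81, so the total is at least (6 − k)·81 + k·4.
This is ≤ 384, so (6 − k)·81 + 4k ≤ 384, which gives k ≥ 2.
Exactly 2 works: 2 values at 4 and 4 at 81 total 332; raise one of the low values by 52 (still ≤ 80) to hit 384.

2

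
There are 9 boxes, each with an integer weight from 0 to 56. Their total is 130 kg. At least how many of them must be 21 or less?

4

Each value above 21 is at least 22, contributing at least 22 − 0 = 22 above the floor 0.
The sum exceeds the floor total 0 by 130, so at most ⌊130/22⌋ = 5 exceed 21, and at least 4 are ≤ 21.
Exactly 4 works: 4 values at 0 and 5 at 22 total 110; raise one of the low values by 20 (still ≤ 21) to hit 130.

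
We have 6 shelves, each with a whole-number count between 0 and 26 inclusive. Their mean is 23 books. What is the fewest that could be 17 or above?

The total is 6 × 23 = 138.
Suppose at most 6 − j of them reach 17; then j values are ≤ 16 and the rest ≤ 26.
The total is then ≤ 16·j + 26·(6 − j) = 156 − 10j. For this to be ≥ 138 we need j ≤ 1, so at least 6 − 1 = 5 must reach 17.
Exactly 5 works: 5 values at 26 and 1 at 16 total 146; lower one of the high values by 8 (still ≥ 17) to hit 138.

5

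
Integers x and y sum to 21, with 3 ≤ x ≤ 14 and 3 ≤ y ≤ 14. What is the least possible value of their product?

98

For a fixed sum, xy is smallest when x and y are as far apart as possible.
The extreme feasible split is x = 7, y = 14, giving xy = 98.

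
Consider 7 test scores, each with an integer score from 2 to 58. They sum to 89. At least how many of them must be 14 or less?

Let j be the number exceeding 14. Then the total is ≥ 15·j + 2·(7 − j) = 14 + 13j.
So 13j ≤ 75 and j ≤ 5; hence at least 7 − 5 = 2 are ≤ 14.
Exactly 2 works: 2 values at 2 and 5 at 15 total 79; raise one of the low values by 10 (still ≤ 14) to hit 89.

2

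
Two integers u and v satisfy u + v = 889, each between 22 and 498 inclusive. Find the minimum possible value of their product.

Since u + v is fixed, pushing one of them to its bound minimizes the product.
The extreme feasible split is u = 391, v = 498, giving uv = 194718.

194718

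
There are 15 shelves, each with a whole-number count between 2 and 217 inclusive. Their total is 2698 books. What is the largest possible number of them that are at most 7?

2

Each value at 7 or below falls at least 217 − 7 = 210 short of the ceiling 217.
The ceiling total is 15 × 217 = 3255, and we need 2698, so at most ⌊(3255 − 2698)/210⌋ = 2 can be that low.
k = 2 is achieved by 2 values at 7 and 13 at 217, total 2835; lower one of the 217's by 137 (still > 7) to reach 2698.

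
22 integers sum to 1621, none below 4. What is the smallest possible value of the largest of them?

74

The 22 values sum to 1621, so their maximum is at least ⌈1621/22⌉ = 74.
Equality holds with 15 values of 74 and 7 values of 73.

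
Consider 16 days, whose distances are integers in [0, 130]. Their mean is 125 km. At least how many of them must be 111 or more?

The total is 16 × 125 = 2000.
Suppose at most 16 − j of them reach 111; then j values are ≤ 110 and the rest ≤ 130.
The total is then ≤ 110·j + 130·(16 − j) = 2080 − 20j. For this to be ≥ 2000 we need j ≤ 4, so at least 16 − 4 = 12 must reach 111.
Exactly 12 works: 12 values at 130 and 4 at 110 total 2000.

12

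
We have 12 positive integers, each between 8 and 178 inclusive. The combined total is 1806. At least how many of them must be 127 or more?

6

Suppose at most 12 − j of them reach 127; then j values are ≤ 126 and the rest ≤ 178.
The total is then ≤ 126·j + 178·(12 − j) = 2136 − 52j. For this to be ≥ 1806 we need j ≤ 6, so at least 12 − 6 = 6 must reach 127.
Exactly 6 works: 6 values at 178 and 6 at 126 total 1824; lower one of the high values by 18 (still ≥ 127) to hit 1806.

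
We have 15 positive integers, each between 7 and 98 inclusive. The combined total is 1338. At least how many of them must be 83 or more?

7

Each value short of 83 is at most 82, costing at least 98 − 82 = 16 against the maximum total of 1470.
We can afford to lose at most 1470 − 1338 = 132, so at most ⌊132/16⌋ = 8 fall short, and at least 7 are ≥ 83.
Exactly 7 works: 7 values at 98 and 8 at 82 total 1342; lower one of the high values by 4 (still ≥ 83) to hit 1338.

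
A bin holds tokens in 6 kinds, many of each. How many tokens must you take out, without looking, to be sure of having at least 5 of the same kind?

In the worst case you draw 4 of each of the 6 kinds: 6 × 4 = 24.
One more forces 5 of some kind, so 24 + 1 = 25.

25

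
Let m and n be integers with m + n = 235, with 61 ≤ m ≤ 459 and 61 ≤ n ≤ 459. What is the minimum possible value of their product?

For a fixed sum, mn is smallest when m and n are as far apart as possible.
The extreme feasible split is m = 61, n = 174, giving mn = 10614.

10614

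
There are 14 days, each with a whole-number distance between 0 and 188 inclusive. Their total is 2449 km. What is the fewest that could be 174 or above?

Each value short of 174 is at most 173, costing at least 188 − 173 = 15 against the maximum total of 2632.
We can afford to lose at most 2632 − 2449 = 183, so at most ⌊183/15⌋ = 12 fall short, and at least 2 are ≥ 174.
Exactly 2 works: 2 values at 188 and 12 at 173 total 2452; lower one of the high values by 3 (still ≥ 174) to hit 2449.

2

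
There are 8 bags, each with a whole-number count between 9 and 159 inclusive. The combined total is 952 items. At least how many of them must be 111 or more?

If only k of them are at least 111, the other 8 − k are at most 110, so the total is at most k·159 + (8 − k)·110.
This must reach 952, so k·159 + (8 − k)·110 ≥ 952, giving k ≥ 2.
Exactly 2 works: 2 values at 159 and 6 at 110 total 978; lower one of the high values by 26 (still ≥ 111) to hit 952.

2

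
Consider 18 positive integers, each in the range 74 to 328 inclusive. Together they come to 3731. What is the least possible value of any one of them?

74

To make one integer as small as possible, make the other 17 as large as possible.
The other 17 can take up 17 × 328 = 5576 ≥ 3731 − 74, so one integer can sit at its floor of 74.
Achievable: one at 74 and the other 17 totalling 3657, which fits since 17 × 74 ≤ 3657 ≤ 17 × 328.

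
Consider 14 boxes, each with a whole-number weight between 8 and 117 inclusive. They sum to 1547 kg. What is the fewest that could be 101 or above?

Suppose at most 14 − j of them reach 101; then j values are ≤ 100 and the rest ≤ 117.
The total is then ≤ 100·j + 117·(14 − j) = 1638 − 17j. For this to be ≥ 1547 we need j ≤ 5, so at least 14 − 5 = 9 must reach 101.
Exactly 9 works: 9 values at 117 and 5 at 100 total 1553; lower one of the high values by 6 (still ≥ 101) to hit 1547.

9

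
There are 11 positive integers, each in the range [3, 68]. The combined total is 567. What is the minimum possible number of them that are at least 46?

Each value short of 46 is at most 45, costing at least 68 − 45 = 23 against the maximum total of 748.
We can afford to lose at most 748 − 567 = 181, so at most ⌊181/23⌋ = 7 fall short, and at least 4 are ≥ 46.
Exactly 4 works: 4 values at 68 and 7 at 45 total 587; lower one of the high values by 20 (still ≥ 46) to hit 567.

4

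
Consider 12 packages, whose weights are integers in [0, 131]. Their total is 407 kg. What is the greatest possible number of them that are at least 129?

3

Suppose k of them are at least 129. Those contribute at least 129 each and the other 12 − k at least 0 each.
So the total is at least 129k + 0(12 − k) = 0 + 129k. This must be ≤ 407, giving k ≤ 3.
k = 3 is achieved by 3 values at 129 and 9 at 0, total 387; add 20 to one value (staying below 129) to reach 407.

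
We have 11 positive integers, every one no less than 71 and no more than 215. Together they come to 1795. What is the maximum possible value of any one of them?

215

To make one integer as large as possible, make the other 10 as small as possible.
The other 10 contribute at least 10 × 71 = 710, leaving at most 1795 − 710 = 1085.
But each integer is capped at 215, so the maximum is 215.
Achievable: one at 215 and the other 10 totalling 1580, which fits since 10 × 71 ≤ 1580 ≤ 10 × 215.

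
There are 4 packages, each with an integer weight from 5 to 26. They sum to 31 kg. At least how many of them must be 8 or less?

If only k of them are at most 8, the other 4 − k are at least 9, so the total is at least (4 − k)·9 + k·5.
This is ≤ 31, so (4 − k)·9 + 5k ≤ 31, which gives k ≥ 2.
Exactly 2 works: 2 values at 5 and 2 at 9 total 28; raise one of the low values by 3 (still ≤ 8) to hit 31.

2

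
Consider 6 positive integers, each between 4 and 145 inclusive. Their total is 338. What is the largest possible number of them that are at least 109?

2

With k values at 109 or above and the rest at least 4, the sum is at least 24 + 105k.
Since the sum is 338, we need 105k ≤ 314, i.e. k ≤ 2.
k = 2 is achieved by 2 values at 109 and 4 at 4, total 234; add 104 to one value (staying below 109) to reach 338.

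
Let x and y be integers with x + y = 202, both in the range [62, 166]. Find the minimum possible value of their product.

8680

xy = x(202 − x) is concave in x, so over [62, 140] it is minimized at an endpoint.
The extreme feasible split is x = 62, y = 140, giving xy = 8680.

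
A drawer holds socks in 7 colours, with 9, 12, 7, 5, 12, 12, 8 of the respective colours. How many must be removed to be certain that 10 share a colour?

57

In the worst case you take as many as possible of each colour without reaching 10: 9 + 9 + 7 + 5 + 9 + 9 + 8 = 56.
The next one must give 10 of some colour, so 56 + 1 = 57.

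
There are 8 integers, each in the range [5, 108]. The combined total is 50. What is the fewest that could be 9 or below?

6

Each value above 9 is at least 10, contributing at least 10 − 5 = 5 above the floor 5.
The sum exceeds the floor total 40 by 10, so at most ⌊10/5⌋ = 2 exceed 9, and at least 6 are ≤ 9.
Exactly 6 works: 6 values at 5 and 2 at 10 total 50.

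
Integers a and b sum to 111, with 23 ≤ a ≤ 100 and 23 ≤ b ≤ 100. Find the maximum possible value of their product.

With a + b fixed, ab peaks when the two are closest together.
Taking a = 55 and b = 56 (both in [23, 100]) gives ab = 3080.

3080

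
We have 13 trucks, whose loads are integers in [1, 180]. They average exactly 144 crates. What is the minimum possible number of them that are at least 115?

The total is 13 × 144 = 1872.
If only k of them are at least 115, the other 13 − k are at most 114, so the total is at most k·180 + (13 − k)·114.
This must reach 1872, so k·180 + (13 − k)·114 ≥ 1872, giving k ≥ 6.
Exactly 6 works: 6 values at 180 and 7 at 114 total 1878; lower one of the high values by 6 (still ≥ 115) to hit 1872.

6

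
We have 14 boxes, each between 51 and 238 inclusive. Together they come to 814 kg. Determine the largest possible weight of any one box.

To make one box as large as possible, make the other 13 as small as possible.
The other 13 contribute at least 13 × 51 = 663, leaving at most 814 − 663 = 151.
Since 151 ≤ 238, this is achievable: one at 151 and 13 at 51.

151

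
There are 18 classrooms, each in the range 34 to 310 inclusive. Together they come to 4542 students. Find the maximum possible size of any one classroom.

Maximizing one value means minimizing the remaining 17.
The other 17 contribute at least 17 × 34 = 578, leaving at most 4542 − 578 = 3964.
But each classroom is capped at 310, so the maximum is 310.
Achievable: one at 310 and the other 17 totalling 4232, which fits since 17 × 34 ≤ 4232 ≤ 17 × 310.

310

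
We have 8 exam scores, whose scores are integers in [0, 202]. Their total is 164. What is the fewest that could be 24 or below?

2

If only k of them are at most 24, the other 8 − k are at least 25, so the total is at least (8 − k)·25 + k·0.
This is ≤ 164, so (8 − k)·25 + 0k ≤ 164, which gives k ≥ 2.
Exactly 2 works: 2 values at 0 and 6 at 25 total 150; raise one of the low values by 14 (still ≤ 24) to hit 164.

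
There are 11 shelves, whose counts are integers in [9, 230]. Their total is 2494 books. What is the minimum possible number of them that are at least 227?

If only k of them are at least 227, the other 11 − k are at most 226, so the total is at most k·230 + (11 − k)·226.
This must reach 2494, so k·230 + (11 − k)·226 ≥ 2494, giving k ≥ 2.
Exactly 2 works: 2 values at 230 and 9 at 226 total 2494.

2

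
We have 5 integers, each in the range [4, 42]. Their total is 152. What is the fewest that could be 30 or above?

1

Each value short of 30 is at most 29, costing at least 42 − 29 = 13 against the maximum total of 210.
We can afford to lose at most 210 − 152 = 58, so at most ⌊58/13⌋ = 4 fall short, and at least 1 are ≥ 30.
Exactly 1 works: 1 value at 42 and 4 at 29 total 158; lower one of the high values by 6 (still ≥ 30) to hit 152.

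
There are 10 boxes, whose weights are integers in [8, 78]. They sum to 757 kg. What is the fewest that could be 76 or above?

3

If only k of them are at least 76, the other 10 − k are at most 75, so the total is at most k·78 + (10 − k)·75.
This must reach 757, so k·78 + (10 − k)·75 ≥ 757, giving k ≥ 3.
Exactly 3 works: 3 values at 78 and 7 at 75 total 759; lower one of the high values by 2 (still ≥ 76) to hit 757.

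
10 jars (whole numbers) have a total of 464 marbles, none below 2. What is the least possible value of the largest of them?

If every one of the 10 were at most 46, the total would be at most 10 × 46 = 460 < 464.
Equality holds with 4 values of 47 and 6 values of 46.

47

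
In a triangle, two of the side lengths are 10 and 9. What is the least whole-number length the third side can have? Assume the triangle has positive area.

The third side must exceed |10 − 9| = 1.
The smallest integer above 1 is 2.

2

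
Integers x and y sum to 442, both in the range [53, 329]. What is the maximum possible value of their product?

For a fixed sum, the product xy is largest when x and y are as close as possible.
Taking x = 221 and y = 221 (both in [53, 329]) gives xy = 48841.

48841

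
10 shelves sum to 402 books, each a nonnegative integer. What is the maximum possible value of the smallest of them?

40

If every one of the 10 were at least 41, the total would be at least 10 × 41 = 410 > 402.
Achievable: 8 of them at 40 and 2 at 41 total 402.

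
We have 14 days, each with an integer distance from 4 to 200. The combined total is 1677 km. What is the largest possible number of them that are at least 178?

9

Suppose k of them are at least 178. Those contribute at least 178 each and the other 14 − k at least 4 each.
So the total is at least 178k + 4(14 − k) = 56 + 174k. This must be ≤ 1677, giving k ≤ 9.
k = 9 is achieved by 9 values at 178 and 5 at 4, total 1622; add 55 to one value (staying below 178) to reach 1677.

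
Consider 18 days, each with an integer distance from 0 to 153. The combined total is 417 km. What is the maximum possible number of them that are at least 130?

3

Suppose k of them are at least 130. Those contribute at least 130 each and the other 18 − k at least 0 each.
So the total is at least 130k + 0(18 − k) = 0 + 130k. This must be ≤ 417, giving k ≤ 3.
k = 3 is achieved by 3 values at 130 and 15 at 0, total 390; add 27 to one value (staying below 130) to reach 417.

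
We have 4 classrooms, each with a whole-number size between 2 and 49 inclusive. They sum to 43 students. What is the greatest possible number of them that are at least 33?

Suppose k of them are at least 33. Those contribute at least 33 each and the other 4 − k at least 2 each.
So the total is at least 33k + 2(4 − k) = 8 + 31k. This must be ≤ 43, giving k ≤ 1.
k = 1 is achieved by 1 value at 33 and 3 at 2, total 39; add 4 to one value (staying below 33) to reach 43.

1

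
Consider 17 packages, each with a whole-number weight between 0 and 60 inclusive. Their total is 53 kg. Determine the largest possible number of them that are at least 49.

1

With k values at 49 or above and the rest at least 0, the sum is at least 0 + 49k.
Since the sum is 53, we need 49k ≤ 53, i.e. k ≤ 1.
k = 1 is achieved by 1 value at 49 and 16 at 0, total 49; add 4 to one value (staying below 49) to reach 53.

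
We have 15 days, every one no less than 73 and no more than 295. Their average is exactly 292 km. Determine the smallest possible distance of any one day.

250

To make one day as small as possible, make the other 14 as large as possible.
The total is 15 × 292 = 4380.
The other 14 contribute at most 14 × 295 = 4130, leaving at least 4380 − 4130 = 250.
Since 250 ≥ 73, this is achievable: one at 250 and 14 at 295.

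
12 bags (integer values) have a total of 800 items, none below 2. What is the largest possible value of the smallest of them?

The 12 values sum to 800, so their minimum is at most ⌊800/12⌋ = 66.
Achievable: 4 of them at 66 and 8 at 67 total 800.

66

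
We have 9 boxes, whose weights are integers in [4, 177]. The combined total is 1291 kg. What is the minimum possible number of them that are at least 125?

If only k of them are at least 125, the other 9 − k are at most 124, so the total is at most k·177 + (9 − k)·124.
This must reach 1291, so k·177 + (9 − k)·124 ≥ 1291, giving k ≥ 4.
Exactly 4 works: 4 values at 177 and 5 at 124 total 1328; lower one of the high values by 37 (still ≥ 125) to hit 1291.

4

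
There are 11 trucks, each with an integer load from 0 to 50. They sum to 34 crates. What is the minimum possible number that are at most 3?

3

Each value above 3 is at least 4, contributing at least 4 − 0 = 4 above the floor 0.
The sum exceeds the floor total 0 by 34, so at most ⌊34/4⌋ = 8 exceed 3, and at least 3 are ≤ 3.
Exactly 3 works: 3 values at 0 and 8 at 4 total 32; raise one of the low values by 2 (still ≤ 3) to hit 34.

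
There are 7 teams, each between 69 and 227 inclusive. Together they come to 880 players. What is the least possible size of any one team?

Minimizing one value means maximizing the remaining 6.
The other 6 can take up 6 × 227 = 1362 ≥ 880 − 69, so one team can sit at its floor of 69.
Achievable: one at 69 and the other 6 totalling 811, which fits since 6 × 69 ≤ 811 ≤ 6 × 227.

69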